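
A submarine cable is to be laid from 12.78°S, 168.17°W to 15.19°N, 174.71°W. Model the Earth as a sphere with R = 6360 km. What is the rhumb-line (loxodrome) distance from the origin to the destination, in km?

3187 km

Rhumb course C = atan2(Δλ, Δψ) with Δψ = ln[tan(π/4+φ₂/2)/tan(π/4+φ₁/2)] = +0.4932, Δλ = -0.1141 → C = 346.97°
d = R·|Δφ| / |cos C| = 6360·0.48817 / 0.97425 = 3187 km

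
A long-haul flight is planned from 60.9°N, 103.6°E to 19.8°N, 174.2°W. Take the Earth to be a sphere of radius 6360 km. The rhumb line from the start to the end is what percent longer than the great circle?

Great circle: σ = 1.2046 rad → d_gc = Rσ = 7661.2 km
Rhumb: Δφ = -0.7173, Δλ = +1.4347, Δψ = -0.9961, q = Δφ/Δψ = 0.7201 → d_rh = R√(Δφ²+q²Δλ²) = 7999.1 km
Excess = (7999.1 − 7661.2) / 7661.2 = 337.9 / 7661.2 = 4.41% ≈ 4.4%

4.4%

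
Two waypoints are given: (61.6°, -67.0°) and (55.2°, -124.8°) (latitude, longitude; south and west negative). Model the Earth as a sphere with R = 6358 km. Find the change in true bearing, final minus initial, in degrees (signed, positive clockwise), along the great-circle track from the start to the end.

-50.4°

Initial bearing θ₁ = atan2(sin Δλ cos φ₂, cos φ₁ sin φ₂ − sin φ₁ cos φ₂ cos Δλ) = 284.29°
Final bearing θ₂ = (initial bearing from the destination back to the start) + 180° = 233.86°
Δθ = θ₂ − θ₁ = -50.4°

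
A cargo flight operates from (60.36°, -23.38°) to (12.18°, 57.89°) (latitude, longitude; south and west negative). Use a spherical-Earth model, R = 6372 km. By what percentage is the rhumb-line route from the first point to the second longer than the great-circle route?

3.8%

Great circle: σ = 1.3111 rad → d_gc = Rσ = 8354.6 km
Rhumb: Δφ = -0.8409, Δλ = +1.4184, Δψ = -1.1154, q = Δφ/Δψ = 0.7539 → d_rh = R√(Δφ²+q²Δλ²) = 8668.4 km
Excess = (8668.4 − 8354.6) / 8354.6 = 313.8 / 8354.6 = 3.76% ≈ 3.8%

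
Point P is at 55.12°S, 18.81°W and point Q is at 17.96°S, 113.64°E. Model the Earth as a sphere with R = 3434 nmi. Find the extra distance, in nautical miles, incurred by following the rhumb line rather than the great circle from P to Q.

Great circle: cos σ = sin φ₁ sin φ₂ + cos φ₁ cos φ₂ cos Δλ,  σ = 1.6853 rad → d_gc = 5787.2 nmi
Rhumb line: Δψ = +0.8392, q = Δφ/Δψ = 0.7729, d_rh = R√(Δφ²+q²Δλ²) = 6527.0 nmi
Excess = 6527.0 − 5787.2 = 739.8 ≈ 740 nmi

740 nmi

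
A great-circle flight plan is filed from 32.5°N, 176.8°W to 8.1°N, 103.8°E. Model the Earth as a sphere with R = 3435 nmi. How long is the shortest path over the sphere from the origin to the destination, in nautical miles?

4601 nmi

cos σ = sin φ₁ sin φ₂ + cos φ₁ cos φ₂ cos Δλ
      = sin(32.50°)sin(8.10°) + cos(32.50°)cos(8.10°)cos(-79.40°) = 0.2293
σ = 76.744° → d = Rσ = 3435·1.33944 = 4601 nmi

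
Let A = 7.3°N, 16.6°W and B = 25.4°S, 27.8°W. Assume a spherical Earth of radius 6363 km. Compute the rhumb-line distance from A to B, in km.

3828 km

Rhumb course C = atan2(Δλ, Δψ) with Δψ = ln[tan(π/4+φ₂/2)/tan(π/4+φ₁/2)] = -0.5863, Δλ = -0.1955 → C = 198.44°
d = R·|Δφ| / |cos C| = 6363·0.57072 / 0.94867 = 3828 km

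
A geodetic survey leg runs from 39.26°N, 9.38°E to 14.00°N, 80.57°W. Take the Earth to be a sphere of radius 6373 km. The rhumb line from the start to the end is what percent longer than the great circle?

2.7%

Great circle: σ = 1.4164 rad → d_gc = Rσ = 9026.9 km
Rhumb: Δφ = -0.4409, Δλ = -1.5699, Δψ = -0.4993, q = Δφ/Δψ = 0.8829 → d_rh = R√(Δφ²+q²Δλ²) = 9269.9 km
Excess = (9269.9 − 9026.9) / 9026.9 = 243.0 / 9026.9 = 2.69% ≈ 2.7%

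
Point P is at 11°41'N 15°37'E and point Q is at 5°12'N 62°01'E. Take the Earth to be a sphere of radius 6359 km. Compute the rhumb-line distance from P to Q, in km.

5142 km

Rhumb course C = atan2(Δλ, Δψ) with Δψ = ln[tan(π/4+φ₂/2)/tan(π/4+φ₁/2)] = -0.1145, Δλ = +0.8098 → C = 98.04°
d = R·|Δφ| / |cos C| = 6359·0.11316 / 0.13995 = 5142 km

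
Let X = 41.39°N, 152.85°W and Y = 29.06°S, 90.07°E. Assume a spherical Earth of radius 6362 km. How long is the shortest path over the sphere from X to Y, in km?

cos σ = sin φ₁ sin φ₂ + cos φ₁ cos φ₂ cos Δλ
      = sin(41.39°)sin(-29.06°) + cos(41.39°)cos(-29.06°)cos(-117.08°) = -0.6197
σ = 128.293° → d = Rσ = 6362·2.23914 = 14245 km

14245 km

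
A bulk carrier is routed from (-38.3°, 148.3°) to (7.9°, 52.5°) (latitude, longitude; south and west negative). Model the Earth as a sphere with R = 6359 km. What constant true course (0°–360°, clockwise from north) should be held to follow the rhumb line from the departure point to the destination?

297.3°

Meridional parts: M(φ₁)=-0.7246, M(φ₂)=+0.1383 → ΔM = +0.8630;  Δλ = -1.6720 rad
tan C = Δλ / ΔM = -1.9375 → C = 297.30°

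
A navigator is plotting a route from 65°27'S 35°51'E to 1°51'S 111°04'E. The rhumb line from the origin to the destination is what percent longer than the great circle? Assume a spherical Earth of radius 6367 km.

Great circle: σ = 1.4351 rad → d_gc = Rσ = 9137.0 km
Rhumb: Δφ = +1.1100, Δλ = +1.3128, Δψ = +1.4929, q = Δφ/Δψ = 0.7435 → d_rh = R√(Δφ²+q²Δλ²) = 9411.4 km
Excess = (9411.4 − 9137.0) / 9137.0 = 274.4 / 9137.0 = 3.00% ≈ 3.0%

3.0%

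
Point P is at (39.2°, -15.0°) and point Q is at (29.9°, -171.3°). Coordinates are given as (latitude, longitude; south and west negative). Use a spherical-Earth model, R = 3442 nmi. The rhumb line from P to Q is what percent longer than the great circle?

19.9%

Great circle: σ = 1.8756 rad → d_gc = Rσ = 6455.7 nmi
Rhumb: Δφ = -0.1623, Δλ = -2.7279, Δψ = -0.1975, q = Δφ/Δψ = 0.8219 → d_rh = R√(Δφ²+q²Δλ²) = 7737.2 nmi
Excess = (7737.2 − 6455.7) / 6455.7 = 1281.5 / 6455.7 = 19.851% ≈ 19.9%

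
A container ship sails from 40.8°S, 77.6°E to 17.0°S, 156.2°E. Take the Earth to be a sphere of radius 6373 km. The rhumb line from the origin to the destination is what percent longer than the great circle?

2.2%

Great circle: σ = 1.2301 rad → d_gc = Rσ = 7839.5 km
Rhumb: Δφ = +0.4154, Δλ = +1.3718, Δψ = +0.4801, q = Δφ/Δψ = 0.8652 → d_rh = R√(Δφ²+q²Δλ²) = 8014.3 km
Excess = (8014.3 − 7839.5) / 7839.5 = 174.8 / 7839.5 = 2.23% ≈ 2.2%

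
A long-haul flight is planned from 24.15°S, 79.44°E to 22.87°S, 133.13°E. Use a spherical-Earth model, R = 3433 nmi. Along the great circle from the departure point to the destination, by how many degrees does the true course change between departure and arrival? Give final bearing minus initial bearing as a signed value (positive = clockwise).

Initial bearing θ₁ = atan2(sin Δλ cos φ₂, cos φ₁ sin φ₂ − sin φ₁ cos φ₂ cos Δλ) = 100.04°
Final bearing θ₂ = (initial bearing from the destination back to the start) + 180° = 77.21°
Δθ = θ₂ − θ₁ = -22.8°

-22.8°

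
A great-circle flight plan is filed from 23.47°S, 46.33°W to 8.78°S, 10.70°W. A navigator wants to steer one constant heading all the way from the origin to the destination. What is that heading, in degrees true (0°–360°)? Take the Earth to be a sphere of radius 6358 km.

Meridional parts: M(φ₁)=-0.4216, M(φ₂)=-0.1538 → ΔM = +0.2677;  Δλ = +0.6219 rad
tan C = Δλ / ΔM = +2.3226 → C = 66.71°

66.7°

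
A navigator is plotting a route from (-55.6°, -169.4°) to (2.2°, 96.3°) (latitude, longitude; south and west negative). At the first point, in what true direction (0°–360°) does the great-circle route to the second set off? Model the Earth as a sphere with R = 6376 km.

267.7°

N = sin Δλ·cos φ₂ = -0.9965;  D = cos φ₁ sin φ₂ − sin φ₁ cos φ₂ cos Δλ = -0.0401
initial course = atan2(N, D) = 267.69°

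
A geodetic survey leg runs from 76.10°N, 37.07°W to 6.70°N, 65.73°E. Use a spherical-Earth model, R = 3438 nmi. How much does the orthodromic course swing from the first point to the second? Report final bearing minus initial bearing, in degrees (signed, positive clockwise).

Initial bearing θ₁ = atan2(sin Δλ cos φ₂, cos φ₁ sin φ₂ − sin φ₁ cos φ₂ cos Δλ) = 75.99°
Final bearing θ₂ = (initial bearing from the destination back to the start) + 180° = 166.43°
Δθ = θ₂ − θ₁ = +90.4°

+90.4°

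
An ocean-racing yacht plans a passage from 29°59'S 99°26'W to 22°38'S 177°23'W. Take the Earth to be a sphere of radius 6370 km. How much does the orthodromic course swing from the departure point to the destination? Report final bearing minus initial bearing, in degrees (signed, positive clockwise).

Initial bearing θ₁ = atan2(sin Δλ cos φ₂, cos φ₁ sin φ₂ − sin φ₁ cos φ₂ cos Δλ) = 255.29°
Final bearing θ₂ = (initial bearing from the destination back to the start) + 180° = 294.81°
Δθ = θ₂ − θ₁ = +39.5°

+39.5°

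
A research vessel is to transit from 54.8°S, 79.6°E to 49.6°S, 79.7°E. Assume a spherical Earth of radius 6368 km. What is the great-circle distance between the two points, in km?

Haversine: a = sin²(Δφ/2)+cos φ₁ cos φ₂ sin²(Δλ/2) = 0.00206;  σ = 2·atan2(√a,√(1−a))
σ = 5.200° → d = Rσ = 6368·0.09076 = 578 km

578 km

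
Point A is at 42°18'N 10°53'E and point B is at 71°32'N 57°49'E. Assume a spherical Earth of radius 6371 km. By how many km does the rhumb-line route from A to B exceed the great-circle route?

84 km

Great circle: cos σ = sin φ₁ sin φ₂ + cos φ₁ cos φ₂ cos Δλ,  σ = 0.6463 rad → d_gc = 4117.4 km
Rhumb line: Δψ = +1.0005, q = Δφ/Δψ = 0.5100, d_rh = R√(Δφ²+q²Δλ²) = 4201.2 km
Excess = 4201.2 − 4117.4 = 83.8 ≈ 84 km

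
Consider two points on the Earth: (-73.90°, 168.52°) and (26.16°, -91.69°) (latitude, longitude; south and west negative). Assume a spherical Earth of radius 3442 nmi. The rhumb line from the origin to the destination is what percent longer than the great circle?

Great circle: σ = 2.0555 rad → d_gc = Rσ = 7074.9 nmi
Rhumb: Δφ = +1.7464, Δλ = +1.7417, Δψ = +2.4293, q = Δφ/Δψ = 0.7189 → d_rh = R√(Δφ²+q²Δλ²) = 7396.3 nmi
Excess = (7396.3 − 7074.9) / 7074.9 = 321.4 / 7074.9 = 4.54% ≈ 4.5%

4.5%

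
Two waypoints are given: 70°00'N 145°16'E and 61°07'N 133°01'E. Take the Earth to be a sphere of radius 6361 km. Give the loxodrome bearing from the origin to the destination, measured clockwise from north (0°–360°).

Meridional parts: M(φ₁)=+1.7354, M(φ₂)=+1.3566 → ΔM = -0.3788;  Δλ = -0.2138 rad
tan C = Δλ / ΔM = +0.5644 → C = 209.44°

209.4°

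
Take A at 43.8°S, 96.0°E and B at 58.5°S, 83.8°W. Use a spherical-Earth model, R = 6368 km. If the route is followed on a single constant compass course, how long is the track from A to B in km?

Δψ = ln[tan(π/4+φ₂/2)/tan(π/4+φ₁/2)] = -0.4137;  Δφ = -0.2566 rad,  Δλ = -3.1381 rad
q = Δφ/Δψ = 0.6202
d = R·√(Δφ² + q²Δλ²) = 6368·1.96305 = 12501 km

12501 km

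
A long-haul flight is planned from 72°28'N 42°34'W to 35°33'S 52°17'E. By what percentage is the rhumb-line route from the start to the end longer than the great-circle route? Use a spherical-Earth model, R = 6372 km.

Great circle: σ = 2.1836 rad → d_gc = Rσ = 13913.6 km
Rhumb: Δφ = -1.8852, Δλ = +1.6554, Δψ = -2.5340, q = Δφ/Δψ = 0.7440 → d_rh = R√(Δφ²+q²Δλ²) = 14349.1 km
Excess = (14349.1 − 13913.6) / 13913.6 = 435.5 / 13913.6 = 3.13% ≈ 3.1%

3.1%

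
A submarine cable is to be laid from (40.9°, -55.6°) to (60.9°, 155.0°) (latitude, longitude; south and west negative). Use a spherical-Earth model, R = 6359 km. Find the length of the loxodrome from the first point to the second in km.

Rhumb course C = atan2(Δλ, Δψ) with Δψ = ln[tan(π/4+φ₂/2)/tan(π/4+φ₁/2)] = +0.5653, Δλ = -2.6075 → C = 282.23°
d = R·|Δφ| / |cos C| = 6359·0.34907 / 0.21186 = 10477 km

10477 km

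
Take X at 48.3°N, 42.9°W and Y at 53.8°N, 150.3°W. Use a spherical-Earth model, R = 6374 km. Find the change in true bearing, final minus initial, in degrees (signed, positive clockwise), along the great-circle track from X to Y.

Initial bearing θ₁ = atan2(sin Δλ cos φ₂, cos φ₁ sin φ₂ − sin φ₁ cos φ₂ cos Δλ) = 319.88°
Final bearing θ₂ = (initial bearing from the destination back to the start) + 180° = 226.54°
Δθ = θ₂ − θ₁ = -93.3°

-93.3°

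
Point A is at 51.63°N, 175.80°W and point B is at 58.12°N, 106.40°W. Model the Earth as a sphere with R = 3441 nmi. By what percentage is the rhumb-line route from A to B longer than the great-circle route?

Great circle: σ = 0.6744 rad → d_gc = Rσ = 2320.5 nmi
Rhumb: Δφ = +0.1133, Δλ = +1.2113, Δψ = +0.1974, q = Δφ/Δψ = 0.5738 → d_rh = R√(Δφ²+q²Δλ²) = 2423.1 nmi
Excess = (2423.1 − 2320.5) / 2320.5 = 102.6 / 2320.5 = 4.42% ≈ 4.4%

4.4%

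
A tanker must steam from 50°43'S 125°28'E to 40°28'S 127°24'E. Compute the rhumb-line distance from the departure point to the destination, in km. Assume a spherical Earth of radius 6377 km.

1151 km

Δψ = ln[tan(π/4+φ₂/2)/tan(π/4+φ₁/2)] = +0.2567;  Δφ = +0.1789 rad,  Δλ = +0.0337 rad
q = Δφ/Δψ = 0.6969
d = R·√(Δφ² + q²Δλ²) = 6377·0.18044 = 1151 km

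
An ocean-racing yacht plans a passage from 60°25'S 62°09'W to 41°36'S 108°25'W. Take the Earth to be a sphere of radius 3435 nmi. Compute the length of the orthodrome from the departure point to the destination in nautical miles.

2016 nmi

Haversine: a = sin²(Δφ/2)+cos φ₁ cos φ₂ sin²(Δλ/2) = 0.08370;  σ = 2·atan2(√a,√(1−a))
σ = 33.634° → d = Rσ = 3435·0.58703 = 2016 nmi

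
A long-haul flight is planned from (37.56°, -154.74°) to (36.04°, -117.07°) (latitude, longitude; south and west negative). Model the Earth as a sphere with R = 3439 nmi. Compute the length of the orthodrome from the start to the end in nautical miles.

Haversine: a = sin²(Δφ/2)+cos φ₁ cos φ₂ sin²(Δλ/2) = 0.06699;  σ = 2·atan2(√a,√(1−a))
σ = 30.000° → d = Rσ = 3439·0.52359 = 1801 nmi

1801 nmi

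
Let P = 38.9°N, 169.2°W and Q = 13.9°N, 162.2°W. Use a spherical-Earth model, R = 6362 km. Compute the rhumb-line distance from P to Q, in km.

2860 km

Rhumb course C = atan2(Δλ, Δψ) with Δψ = ln[tan(π/4+φ₂/2)/tan(π/4+φ₁/2)] = -0.4930, Δλ = +0.1222 → C = 166.08°
d = R·|Δφ| / |cos C| = 6362·0.43633 / 0.97064 = 2860 km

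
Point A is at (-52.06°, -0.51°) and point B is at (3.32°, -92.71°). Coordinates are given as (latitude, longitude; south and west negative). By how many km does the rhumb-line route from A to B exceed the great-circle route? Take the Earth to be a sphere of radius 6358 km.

292 km

Great circle: cos σ = sin φ₁ sin φ₂ + cos φ₁ cos φ₂ cos Δλ,  σ = 1.6401 rad → d_gc = 10427.7 km
Rhumb line: Δψ = +1.1258, q = Δφ/Δψ = 0.8585, d_rh = R√(Δφ²+q²Δλ²) = 10720.1 km
Excess = 10720.1 − 10427.7 = 292.4 ≈ 292 km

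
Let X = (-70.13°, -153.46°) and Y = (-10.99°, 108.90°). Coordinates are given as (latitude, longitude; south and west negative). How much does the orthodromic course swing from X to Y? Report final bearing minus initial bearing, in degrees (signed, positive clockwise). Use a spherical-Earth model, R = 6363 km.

Initial bearing θ₁ = atan2(sin Δλ cos φ₂, cos φ₁ sin φ₂ − sin φ₁ cos φ₂ cos Δλ) = 259.09°
Final bearing θ₂ = (initial bearing from the destination back to the start) + 180° = 340.12°
Δθ = θ₂ − θ₁ = +81.0°

+81.0°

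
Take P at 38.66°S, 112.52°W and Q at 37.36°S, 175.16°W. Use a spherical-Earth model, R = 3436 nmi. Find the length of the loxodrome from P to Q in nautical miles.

Δψ = ln[tan(π/4+φ₂/2)/tan(π/4+φ₁/2)] = +0.0288;  Δφ = +0.0227 rad,  Δλ = -1.0933 rad
q = Δφ/Δψ = 0.7879
d = R·√(Δφ² + q²Δλ²) = 3436·0.86165 = 2961 nmi

2961 nmi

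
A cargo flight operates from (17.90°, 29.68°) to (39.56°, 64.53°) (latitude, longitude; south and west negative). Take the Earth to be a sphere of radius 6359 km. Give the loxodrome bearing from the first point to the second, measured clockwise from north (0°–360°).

Meridional parts: M(φ₁)=+0.3176, M(φ₂)=+0.7529 → ΔM = +0.4353;  Δλ = +0.6082 rad
tan C = Δλ / ΔM = +1.3973 → C = 54.41°

54.4°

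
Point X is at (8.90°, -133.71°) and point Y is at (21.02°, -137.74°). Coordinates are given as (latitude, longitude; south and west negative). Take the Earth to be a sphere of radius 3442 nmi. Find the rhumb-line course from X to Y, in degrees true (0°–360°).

342.2°

Meridional parts: M(φ₁)=+0.1560, M(φ₂)=+0.3754 → ΔM = +0.2194;  Δλ = -0.0703 rad
tan C = Δλ / ΔM = -0.3206 → C = 342.23°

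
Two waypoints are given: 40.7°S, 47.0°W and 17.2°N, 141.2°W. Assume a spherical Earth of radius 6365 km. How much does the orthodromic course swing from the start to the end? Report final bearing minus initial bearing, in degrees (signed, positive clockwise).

+28.1°

Initial bearing θ₁ = atan2(sin Δλ cos φ₂, cos φ₁ sin φ₂ − sin φ₁ cos φ₂ cos Δλ) = 280.62°
Final bearing θ₂ = (initial bearing from the destination back to the start) + 180° = 308.74°
Δθ = θ₂ − θ₁ = +28.1°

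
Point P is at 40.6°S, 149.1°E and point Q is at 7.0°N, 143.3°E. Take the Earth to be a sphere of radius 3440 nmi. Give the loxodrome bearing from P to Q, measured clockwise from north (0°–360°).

Δψ = ln[tan(π/4+φ₂/2)/tan(π/4+φ₁/2)] = +0.8991
Δλ = -0.1012 rad (taken the short way round)
course = atan2(Δλ, Δψ) = 353.58°

353.6°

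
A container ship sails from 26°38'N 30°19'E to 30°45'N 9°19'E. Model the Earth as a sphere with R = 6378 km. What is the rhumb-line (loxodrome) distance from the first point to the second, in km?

2101 km

Δψ = ln[tan(π/4+φ₂/2)/tan(π/4+φ₁/2)] = +0.0819;  Δφ = +0.0718 rad,  Δλ = -0.3665 rad
q = Δφ/Δψ = 0.8769
d = R·√(Δφ² + q²Δλ²) = 6378·0.32934 = 2101 km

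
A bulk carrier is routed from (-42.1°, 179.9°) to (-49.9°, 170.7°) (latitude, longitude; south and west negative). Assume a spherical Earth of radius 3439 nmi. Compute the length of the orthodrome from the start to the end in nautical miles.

cos σ = sin φ₁ sin φ₂ + cos φ₁ cos φ₂ cos Δλ
      = sin(-42.10°)sin(-49.90°) + cos(-42.10°)cos(-49.90°)cos(-9.20°) = 0.9846
σ = 10.068° → d = Rσ = 3439·0.17573 = 604 nmi

604 nmi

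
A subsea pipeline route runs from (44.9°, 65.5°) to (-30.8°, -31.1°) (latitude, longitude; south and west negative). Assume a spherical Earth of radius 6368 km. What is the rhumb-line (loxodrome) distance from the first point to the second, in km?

Δψ = ln[tan(π/4+φ₂/2)/tan(π/4+φ₁/2)] = -1.4444;  Δφ = -1.3212 rad,  Δλ = -1.6860 rad
q = Δφ/Δψ = 0.9147
d = R·√(Δφ² + q²Δλ²) = 6368·2.03076 = 12932 km

12932 km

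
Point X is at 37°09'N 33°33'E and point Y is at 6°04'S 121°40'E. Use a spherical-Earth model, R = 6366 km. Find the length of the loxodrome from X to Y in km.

10351 km

Δψ = ln[tan(π/4+φ₂/2)/tan(π/4+φ₁/2)] = -0.8054;  Δφ = -0.7543 rad,  Δλ = +1.5379 rad
q = Δφ/Δψ = 0.9366
d = R·√(Δφ² + q²Δλ²) = 6366·1.62593 = 10351 km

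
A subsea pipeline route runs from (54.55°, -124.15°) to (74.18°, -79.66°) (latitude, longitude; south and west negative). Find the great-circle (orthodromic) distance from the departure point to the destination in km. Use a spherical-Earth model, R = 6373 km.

cos σ = sin φ₁ sin φ₂ + cos φ₁ cos φ₂ cos Δλ
      = sin(54.55°)sin(74.18°) + cos(54.55°)cos(74.18°)cos(44.49°) = 0.8966
σ = 26.290° → d = Rσ = 6373·0.45885 = 2924 km

2924 km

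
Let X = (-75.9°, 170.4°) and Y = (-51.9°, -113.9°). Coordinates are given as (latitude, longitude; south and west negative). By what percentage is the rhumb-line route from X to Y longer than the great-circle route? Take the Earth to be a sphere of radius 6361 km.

6.2%

Great circle: σ = 0.6429 rad → d_gc = Rσ = 4089.5 km
Rhumb: Δφ = +0.4189, Δλ = +1.3212, Δψ = +1.0268, q = Δφ/Δψ = 0.4079 → d_rh = R√(Δφ²+q²Δλ²) = 4342.1 km
Excess = (4342.1 − 4089.5) / 4089.5 = 252.6 / 4089.5 = 6.18% ≈ 6.2%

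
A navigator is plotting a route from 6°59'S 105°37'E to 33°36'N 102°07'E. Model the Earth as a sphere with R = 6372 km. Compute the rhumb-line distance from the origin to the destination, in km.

Rhumb course C = atan2(Δλ, Δψ) with Δψ = ln[tan(π/4+φ₂/2)/tan(π/4+φ₁/2)] = +0.7454, Δλ = -0.0611 → C = 355.32°
d = R·|Δφ| / |cos C| = 6372·0.70831 / 0.99666 = 4528 km

4528 km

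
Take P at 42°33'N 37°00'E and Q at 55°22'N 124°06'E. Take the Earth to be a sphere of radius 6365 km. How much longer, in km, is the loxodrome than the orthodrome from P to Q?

385 km

Great circle: cos σ = sin φ₁ sin φ₂ + cos φ₁ cos φ₂ cos Δλ,  σ = 0.9550 rad → d_gc = 6078.7 km
Rhumb line: Δψ = +0.3433, q = Δφ/Δψ = 0.6516, d_rh = R√(Δφ²+q²Δλ²) = 6463.5 km
Excess = 6463.5 − 6078.7 = 384.8 ≈ 385 km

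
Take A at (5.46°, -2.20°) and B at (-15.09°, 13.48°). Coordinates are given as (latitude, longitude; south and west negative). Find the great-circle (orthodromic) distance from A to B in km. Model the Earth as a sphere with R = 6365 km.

2862 km

Haversine: a = sin²(Δφ/2)+cos φ₁ cos φ₂ sin²(Δλ/2) = 0.04970;  σ = 2·atan2(√a,√(1−a))
σ = 25.763° → d = Rσ = 6365·0.44965 = 2862 km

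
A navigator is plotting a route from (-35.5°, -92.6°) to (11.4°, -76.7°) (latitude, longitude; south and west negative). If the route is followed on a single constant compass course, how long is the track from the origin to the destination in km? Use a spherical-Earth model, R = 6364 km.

5472 km

Δψ = ln[tan(π/4+φ₂/2)/tan(π/4+φ₁/2)] = +0.8638;  Δφ = +0.8186 rad,  Δλ = +0.2775 rad
q = Δφ/Δψ = 0.9476
d = R·√(Δφ² + q²Δλ²) = 6364·0.85976 = 5472 km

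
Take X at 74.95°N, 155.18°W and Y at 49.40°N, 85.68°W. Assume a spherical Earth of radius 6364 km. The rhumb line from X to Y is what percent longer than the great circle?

5.0%

Great circle: σ = 0.6561 rad → d_gc = Rσ = 4175.1 km
Rhumb: Δφ = -0.4459, Δλ = +1.2130, Δψ = -1.0297, q = Δφ/Δψ = 0.4331 → d_rh = R√(Δφ²+q²Δλ²) = 4385.1 km
Excess = (4385.1 − 4175.1) / 4175.1 = 210.0 / 4175.1 = 5.03% ≈ 5.0%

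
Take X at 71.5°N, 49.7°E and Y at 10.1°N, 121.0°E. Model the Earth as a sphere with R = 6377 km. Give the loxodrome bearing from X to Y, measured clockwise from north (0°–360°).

Δψ = ln[tan(π/4+φ₂/2)/tan(π/4+φ₁/2)] = -1.6377
Δλ = +1.2444 rad (taken the short way round)
course = atan2(Δλ, Δψ) = 142.77°

142.8°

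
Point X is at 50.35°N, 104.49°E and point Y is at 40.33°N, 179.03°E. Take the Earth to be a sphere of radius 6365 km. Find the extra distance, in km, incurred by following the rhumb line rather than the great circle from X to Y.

227 km

Great circle: cos σ = sin φ₁ sin φ₂ + cos φ₁ cos φ₂ cos Δλ,  σ = 0.8918 rad → d_gc = 5676.6 km
Rhumb line: Δψ = -0.2498, q = Δφ/Δψ = 0.7002, d_rh = R√(Δφ²+q²Δλ²) = 5903.7 km
Excess = 5903.7 − 5676.6 = 227.1 ≈ 227 km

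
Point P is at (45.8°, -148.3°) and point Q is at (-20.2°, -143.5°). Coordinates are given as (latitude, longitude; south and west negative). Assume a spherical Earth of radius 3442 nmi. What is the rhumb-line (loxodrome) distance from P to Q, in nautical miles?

3974 nmi

Δψ = ln[tan(π/4+φ₂/2)/tan(π/4+φ₁/2)] = -1.2614;  Δφ = -1.1519 rad,  Δλ = +0.0838 rad
q = Δφ/Δψ = 0.9132
d = R·√(Δφ² + q²Δλ²) = 3442·1.15446 = 3974 nmi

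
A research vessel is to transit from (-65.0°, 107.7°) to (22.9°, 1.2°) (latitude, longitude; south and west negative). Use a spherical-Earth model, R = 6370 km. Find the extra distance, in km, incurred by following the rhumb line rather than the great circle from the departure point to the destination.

Great circle: cos σ = sin φ₁ sin φ₂ + cos φ₁ cos φ₂ cos Δλ,  σ = 2.0524 rad → d_gc = 13074.0 km
Rhumb line: Δψ = +1.9172, q = Δφ/Δψ = 0.8002, d_rh = R√(Δφ²+q²Δλ²) = 13611.4 km
Excess = 13611.4 − 13074.0 = 537.4 ≈ 537 km

537 km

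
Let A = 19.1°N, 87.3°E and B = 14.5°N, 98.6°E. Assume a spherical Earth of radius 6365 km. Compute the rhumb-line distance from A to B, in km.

1306 km

Rhumb course C = atan2(Δλ, Δψ) with Δψ = ln[tan(π/4+φ₂/2)/tan(π/4+φ₁/2)] = -0.0839, Δλ = +0.1972 → C = 113.04°
d = R·|Δφ| / |cos C| = 6365·0.08029 / 0.39142 = 1306 km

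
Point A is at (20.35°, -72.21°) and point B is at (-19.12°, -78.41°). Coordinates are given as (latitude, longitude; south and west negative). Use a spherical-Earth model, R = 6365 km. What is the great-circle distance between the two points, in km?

Haversine: a = sin²(Δφ/2)+cos φ₁ cos φ₂ sin²(Δλ/2) = 0.11661;  σ = 2·atan2(√a,√(1−a))
σ = 39.935° → d = Rσ = 6365·0.69699 = 4436 km

4436 km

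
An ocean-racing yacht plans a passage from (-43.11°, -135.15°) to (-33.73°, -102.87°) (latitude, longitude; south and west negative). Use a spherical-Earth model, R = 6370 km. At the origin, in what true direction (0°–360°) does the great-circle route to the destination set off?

80.4°

θ = atan2( sin Δλ·cos φ₂ ,  cos φ₁ sin φ₂ − sin φ₁ cos φ₂ cos Δλ )
  = atan2(+0.4442, +0.0751) = 80.40°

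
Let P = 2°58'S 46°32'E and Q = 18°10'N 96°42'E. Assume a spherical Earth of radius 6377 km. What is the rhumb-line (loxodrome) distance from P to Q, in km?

Rhumb course C = atan2(Δλ, Δψ) with Δψ = ln[tan(π/4+φ₂/2)/tan(π/4+φ₁/2)] = +0.3743, Δλ = +0.8756 → C = 66.85°
d = R·|Δφ| / |cos C| = 6377·0.36885 / 0.39310 = 5984 km

5984 km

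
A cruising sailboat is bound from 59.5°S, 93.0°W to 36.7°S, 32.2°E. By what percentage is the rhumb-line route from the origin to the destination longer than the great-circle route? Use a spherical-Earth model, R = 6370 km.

Great circle: σ = 1.2866 rad → d_gc = Rσ = 8195.8 km
Rhumb: Δφ = +0.3979, Δλ = +2.1852, Δψ = +0.6102, q = Δφ/Δψ = 0.6521 → d_rh = R√(Δφ²+q²Δλ²) = 9424.8 km
Excess = (9424.8 − 8195.8) / 8195.8 = 1229.0 / 8195.8 = 15.00% ≈ 15.0%

15.0%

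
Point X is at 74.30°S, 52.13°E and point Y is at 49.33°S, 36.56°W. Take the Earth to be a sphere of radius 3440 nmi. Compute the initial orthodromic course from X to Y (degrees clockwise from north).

N = sin Δλ·cos φ₂ = -0.6515;  D = cos φ₁ sin φ₂ − sin φ₁ cos φ₂ cos Δλ = -0.1909
initial course = atan2(N, D) = 253.67°

253.7°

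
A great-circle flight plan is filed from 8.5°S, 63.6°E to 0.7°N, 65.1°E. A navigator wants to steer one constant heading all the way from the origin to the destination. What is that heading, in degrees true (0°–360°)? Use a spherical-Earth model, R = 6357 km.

Meridional parts: M(φ₁)=-0.1489, M(φ₂)=+0.0122 → ΔM = +0.1611;  Δλ = +0.0262 rad
tan C = Δλ / ΔM = +0.1625 → C = 9.23°

9.2°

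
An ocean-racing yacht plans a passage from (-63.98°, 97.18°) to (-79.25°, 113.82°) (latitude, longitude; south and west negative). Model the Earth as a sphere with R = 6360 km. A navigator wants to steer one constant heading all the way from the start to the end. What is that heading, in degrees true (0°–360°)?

Meridional parts: M(φ₁)=-1.4651, M(φ₂)=-2.3635 → ΔM = -0.8984;  Δλ = +0.2904 rad
tan C = Δλ / ΔM = -0.3233 → C = 162.09°

162.1°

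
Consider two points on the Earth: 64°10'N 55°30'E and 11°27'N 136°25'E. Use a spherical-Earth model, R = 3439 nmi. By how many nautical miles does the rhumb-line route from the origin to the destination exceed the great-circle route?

Great circle: cos σ = sin φ₁ sin φ₂ + cos φ₁ cos φ₂ cos Δλ,  σ = 1.3221 rad → d_gc = 4546.9 nmi
Rhumb line: Δψ = -1.2714, q = Δφ/Δψ = 0.7237, d_rh = R√(Δφ²+q²Δλ²) = 4729.2 nmi
Excess = 4729.2 − 4546.9 = 182.3 ≈ 182 nmi

182 nmi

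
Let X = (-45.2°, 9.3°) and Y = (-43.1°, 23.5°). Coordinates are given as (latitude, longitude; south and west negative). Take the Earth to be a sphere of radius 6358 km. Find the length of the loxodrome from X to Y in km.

Rhumb course C = atan2(Δλ, Δψ) with Δψ = ln[tan(π/4+φ₂/2)/tan(π/4+φ₁/2)] = +0.0511, Δλ = +0.2478 → C = 78.35°
d = R·|Δφ| / |cos C| = 6358·0.03665 / 0.20190 = 1154 km

1154 km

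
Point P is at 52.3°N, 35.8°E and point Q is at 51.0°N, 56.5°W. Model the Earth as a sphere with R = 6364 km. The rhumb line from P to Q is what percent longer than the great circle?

Great circle: σ = 0.9280 rad → d_gc = Rσ = 5905.7 km
Rhumb: Δφ = -0.0227, Δλ = -1.6109, Δψ = -0.0366, q = Δφ/Δψ = 0.6204 → d_rh = R√(Δφ²+q²Δλ²) = 6362.1 km
Excess = (6362.1 − 5905.7) / 5905.7 = 456.4 / 5905.7 = 7.73% ≈ 7.7%

7.7%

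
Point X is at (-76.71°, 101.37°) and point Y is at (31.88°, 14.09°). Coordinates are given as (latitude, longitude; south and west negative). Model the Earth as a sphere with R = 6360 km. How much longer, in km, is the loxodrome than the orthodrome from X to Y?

439 km

Great circle: cos σ = sin φ₁ sin φ₂ + cos φ₁ cos φ₂ cos Δλ,  σ = 2.0999 rad → d_gc = 13355.2 km
Rhumb line: Δψ = +2.7374, q = Δφ/Δψ = 0.6923, d_rh = R√(Δφ²+q²Δλ²) = 13794.5 km
Excess = 13794.5 − 13355.2 = 439.3 ≈ 439 km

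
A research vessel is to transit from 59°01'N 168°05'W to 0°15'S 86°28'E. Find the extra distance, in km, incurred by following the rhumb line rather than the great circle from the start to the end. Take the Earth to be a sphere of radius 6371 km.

Great circle: cos σ = sin φ₁ sin φ₂ + cos φ₁ cos φ₂ cos Δλ,  σ = 1.7121 rad → d_gc = 10908.1 km
Rhumb line: Δψ = -1.2875, q = Δφ/Δψ = 0.8034, d_rh = R√(Δφ²+q²Δλ²) = 11496.8 km
Excess = 11496.8 − 10908.1 = 588.7 ≈ 589 km

589 km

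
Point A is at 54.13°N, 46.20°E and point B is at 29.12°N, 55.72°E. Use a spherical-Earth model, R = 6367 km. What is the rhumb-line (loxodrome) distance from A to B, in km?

2885 km

Δψ = ln[tan(π/4+φ₂/2)/tan(π/4+φ₁/2)] = -0.5964;  Δφ = -0.4365 rad,  Δλ = +0.1662 rad
q = Δφ/Δψ = 0.7319
d = R·√(Δφ² + q²Δλ²) = 6367·0.45313 = 2885 km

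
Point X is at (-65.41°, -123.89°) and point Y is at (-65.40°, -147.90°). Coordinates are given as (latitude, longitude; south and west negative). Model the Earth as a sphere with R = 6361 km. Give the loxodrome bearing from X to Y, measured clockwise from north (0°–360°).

Δψ = ln[tan(π/4+φ₂/2)/tan(π/4+φ₁/2)] = +0.0004
Δλ = -0.4191 rad (taken the short way round)
course = atan2(Δλ, Δψ) = 270.06°

270.1°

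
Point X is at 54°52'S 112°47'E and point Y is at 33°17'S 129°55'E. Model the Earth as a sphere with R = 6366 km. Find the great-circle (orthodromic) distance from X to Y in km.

Haversine: a = sin²(Δφ/2)+cos φ₁ cos φ₂ sin²(Δλ/2) = 0.04573;  σ = 2·atan2(√a,√(1−a))
σ = 24.696° → d = Rσ = 6366·0.43103 = 2744 km

2744 km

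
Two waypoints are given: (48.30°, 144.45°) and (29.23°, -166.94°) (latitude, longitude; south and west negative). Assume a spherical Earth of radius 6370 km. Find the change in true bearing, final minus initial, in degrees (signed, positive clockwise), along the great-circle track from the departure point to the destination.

+32.0°

At departure: θ₁ = atan2(sin Δλ cos φ₂, cos φ₁ sin φ₂ − sin φ₁ cos φ₂ cos Δλ) = 99.19°
At arrival: θ₂ = atan2(sin Δλ cos φ₁, −cos φ₂ sin φ₁ + sin φ₂ cos φ₁ cos Δλ) = 131.19°
Δθ = θ₂ − θ₁ = +32.0°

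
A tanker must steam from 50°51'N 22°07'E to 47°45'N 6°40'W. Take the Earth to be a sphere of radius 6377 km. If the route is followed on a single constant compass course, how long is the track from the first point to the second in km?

2116 km

Δψ = ln[tan(π/4+φ₂/2)/tan(π/4+φ₁/2)] = -0.0830;  Δφ = -0.0541 rad,  Δλ = -0.5024 rad
q = Δφ/Δψ = 0.6518
d = R·√(Δφ² + q²Δλ²) = 6377·0.33188 = 2116 km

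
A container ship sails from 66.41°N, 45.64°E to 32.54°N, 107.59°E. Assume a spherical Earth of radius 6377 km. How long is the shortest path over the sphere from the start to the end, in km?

cos σ = sin φ₁ sin φ₂ + cos φ₁ cos φ₂ cos Δλ
      = sin(66.41°)sin(32.54°) + cos(66.41°)cos(32.54°)cos(61.95°) = 0.6516
σ = 49.339° → d = Rσ = 6377·0.86113 = 5491 km

5491 km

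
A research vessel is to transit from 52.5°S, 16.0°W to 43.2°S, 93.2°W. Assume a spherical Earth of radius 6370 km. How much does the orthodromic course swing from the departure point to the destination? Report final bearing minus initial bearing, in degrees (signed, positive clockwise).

Initial bearing θ₁ = atan2(sin Δλ cos φ₂, cos φ₁ sin φ₂ − sin φ₁ cos φ₂ cos Δλ) = 247.90°
Final bearing θ₂ = (initial bearing from the destination back to the start) + 180° = 309.31°
Δθ = θ₂ − θ₁ = +61.4°

+61.4°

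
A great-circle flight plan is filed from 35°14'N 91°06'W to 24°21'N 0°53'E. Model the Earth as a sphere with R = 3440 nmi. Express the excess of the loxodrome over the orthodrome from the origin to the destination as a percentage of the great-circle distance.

Great circle: σ = 1.3571 rad → d_gc = Rσ = 4668.3 nmi
Rhumb: Δφ = -0.1900, Δλ = +1.6054, Δψ = -0.2194, q = Δφ/Δψ = 0.8657 → d_rh = R√(Δφ²+q²Δλ²) = 4825.2 nmi
Excess = (4825.2 − 4668.3) / 4668.3 = 156.9 / 4668.3 = 3.36% ≈ 3.4%

3.4%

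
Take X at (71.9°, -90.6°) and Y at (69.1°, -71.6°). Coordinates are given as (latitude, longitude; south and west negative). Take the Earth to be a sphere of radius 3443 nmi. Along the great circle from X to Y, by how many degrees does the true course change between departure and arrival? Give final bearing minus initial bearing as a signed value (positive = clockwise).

Initial bearing θ₁ = atan2(sin Δλ cos φ₂, cos φ₁ sin φ₂ − sin φ₁ cos φ₂ cos Δλ) = 104.66°
Final bearing θ₂ = (initial bearing from the destination back to the start) + 180° = 122.59°
Δθ = θ₂ − θ₁ = +17.9°

+17.9°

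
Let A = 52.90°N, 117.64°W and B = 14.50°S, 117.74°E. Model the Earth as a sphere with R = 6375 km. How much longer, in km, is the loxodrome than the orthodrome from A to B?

651 km

Great circle: cos σ = sin φ₁ sin φ₂ + cos φ₁ cos φ₂ cos Δλ,  σ = 2.1311 rad → d_gc = 13586.1 km
Rhumb line: Δψ = -1.3478, q = Δφ/Δψ = 0.8728, d_rh = R√(Δφ²+q²Δλ²) = 14237.5 km
Excess = 14237.5 − 13586.1 = 651.4 ≈ 651 km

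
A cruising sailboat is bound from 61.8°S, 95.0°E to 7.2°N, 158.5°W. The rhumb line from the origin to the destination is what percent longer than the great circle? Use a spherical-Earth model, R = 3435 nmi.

Great circle: σ = 1.8169 rad → d_gc = Rσ = 6241.0 nmi
Rhumb: Δφ = +1.2043, Δλ = +1.8588, Δψ = +1.5076, q = Δφ/Δψ = 0.7988 → d_rh = R√(Δφ²+q²Δλ²) = 6567.0 nmi
Excess = (6567.0 − 6241.0) / 6241.0 = 326.0 / 6241.0 = 5.22% ≈ 5.2%

5.2%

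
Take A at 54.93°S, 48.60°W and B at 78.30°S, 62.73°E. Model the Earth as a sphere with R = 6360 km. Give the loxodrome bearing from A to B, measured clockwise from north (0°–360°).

120.1°

Meridional parts: M(φ₁)=-1.1521, M(φ₂)=-2.2783 → ΔM = -1.1262;  Δλ = +1.9431 rad
tan C = Δλ / ΔM = -1.7253 → C = 120.10°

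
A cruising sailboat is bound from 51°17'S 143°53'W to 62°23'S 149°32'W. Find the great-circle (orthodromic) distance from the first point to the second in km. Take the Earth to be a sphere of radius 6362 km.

Haversine: a = sin²(Δφ/2)+cos φ₁ cos φ₂ sin²(Δλ/2) = 0.01006;  σ = 2·atan2(√a,√(1−a))
σ = 11.512° → d = Rσ = 6362·0.20092 = 1278 km

1278 km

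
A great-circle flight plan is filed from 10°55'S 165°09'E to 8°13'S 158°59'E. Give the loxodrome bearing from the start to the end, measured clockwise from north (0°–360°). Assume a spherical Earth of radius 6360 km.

293.9°

Meridional parts: M(φ₁)=-0.1917, M(φ₂)=-0.1439 → ΔM = +0.0478;  Δλ = -0.1076 rad
tan C = Δλ / ΔM = -2.2520 → C = 293.94°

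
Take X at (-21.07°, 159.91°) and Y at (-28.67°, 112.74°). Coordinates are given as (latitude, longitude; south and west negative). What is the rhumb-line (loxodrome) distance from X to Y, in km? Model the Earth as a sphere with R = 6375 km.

4831 km

Rhumb course C = atan2(Δλ, Δψ) with Δψ = ln[tan(π/4+φ₂/2)/tan(π/4+φ₁/2)] = -0.1464, Δλ = -0.8233 → C = 259.92°
d = R·|Δφ| / |cos C| = 6375·0.13265 / 0.17503 = 4831 km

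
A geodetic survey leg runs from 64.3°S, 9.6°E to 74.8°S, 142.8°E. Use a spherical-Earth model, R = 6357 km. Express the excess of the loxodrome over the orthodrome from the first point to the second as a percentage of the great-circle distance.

24.1%

Great circle: σ = 0.6572 rad → d_gc = Rσ = 4177.7 km
Rhumb: Δφ = -0.1833, Δλ = +2.3248, Δψ = -0.5363, q = Δφ/Δψ = 0.3417 → d_rh = R√(Δφ²+q²Δλ²) = 5182.9 km
Excess = (5182.9 − 4177.7) / 4177.7 = 1005.2 / 4177.7 = 24.06% ≈ 24.1%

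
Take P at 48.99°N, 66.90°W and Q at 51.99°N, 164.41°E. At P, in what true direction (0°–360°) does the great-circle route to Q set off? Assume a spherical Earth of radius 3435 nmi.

N = sin Δλ·cos φ₂ = -0.4807;  D = cos φ₁ sin φ₂ − sin φ₁ cos φ₂ cos Δλ = +0.8075
initial course = atan2(N, D) = 329.24°

329.2°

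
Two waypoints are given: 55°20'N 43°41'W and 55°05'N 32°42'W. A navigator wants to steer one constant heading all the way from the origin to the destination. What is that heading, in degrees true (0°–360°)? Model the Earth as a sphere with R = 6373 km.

Δψ = ln[tan(π/4+φ₂/2)/tan(π/4+φ₁/2)] = -0.0076
Δλ = +0.1917 rad (taken the short way round)
course = atan2(Δλ, Δψ) = 92.28°

92.3°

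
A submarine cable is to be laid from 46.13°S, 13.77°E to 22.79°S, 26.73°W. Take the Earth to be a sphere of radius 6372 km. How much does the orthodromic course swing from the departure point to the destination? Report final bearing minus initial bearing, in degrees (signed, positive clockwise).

At departure: θ₁ = atan2(sin Δλ cos φ₂, cos φ₁ sin φ₂ − sin φ₁ cos φ₂ cos Δλ) = 291.59°
At arrival: θ₂ = atan2(sin Δλ cos φ₁, −cos φ₂ sin φ₁ + sin φ₂ cos φ₁ cos Δλ) = 315.66°
Δθ = θ₂ − θ₁ = +24.1°

+24.1°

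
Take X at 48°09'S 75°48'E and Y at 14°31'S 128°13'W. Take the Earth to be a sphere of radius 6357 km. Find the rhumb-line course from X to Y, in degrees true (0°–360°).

75.5°

Δψ = ln[tan(π/4+φ₂/2)/tan(π/4+φ₁/2)] = +0.7053
Δλ = +2.7224 rad (taken the short way round)
course = atan2(Δλ, Δψ) = 75.48°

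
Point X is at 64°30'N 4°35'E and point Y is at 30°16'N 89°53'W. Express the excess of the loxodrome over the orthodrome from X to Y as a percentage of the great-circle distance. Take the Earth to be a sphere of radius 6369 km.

Great circle: σ = 1.1308 rad → d_gc = Rσ = 7201.8 km
Rhumb: Δφ = -0.5975, Δλ = -1.6488, Δψ = -0.9313, q = Δφ/Δψ = 0.6416 → d_rh = R√(Δφ²+q²Δλ²) = 7737.4 km
Excess = (7737.4 − 7201.8) / 7201.8 = 535.6 / 7201.8 = 7.44% ≈ 7.4%

7.4%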